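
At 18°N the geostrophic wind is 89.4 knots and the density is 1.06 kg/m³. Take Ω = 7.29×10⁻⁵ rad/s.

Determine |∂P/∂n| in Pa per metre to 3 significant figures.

Coriolis parameter at 18°N:
f = 2Ω sin φ = 2 × 7.29×10⁻⁵ × sin 18° = 4.51×10⁻⁵ s⁻¹
Wind speed in SI: 89.4 knots = 46.0 m/s
Geostrophic balance rearranged: |∂P/∂n| = f ρ V_g
|∂P/∂n| = 4.51×10⁻⁵ × 1.06 × 46.0 = 2.20×10⁻³ Pa/m

2.20×10⁻³ Pa/m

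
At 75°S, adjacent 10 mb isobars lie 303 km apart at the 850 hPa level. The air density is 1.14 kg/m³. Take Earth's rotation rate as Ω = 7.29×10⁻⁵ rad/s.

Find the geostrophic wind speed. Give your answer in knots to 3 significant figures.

40.0 knots

Coriolis parameter at 75°S:
f = 2Ω sin φ = 2 × 7.29×10⁻⁵ × sin 75° = 1.41×10⁻⁴ s⁻¹
Pressure gradient: |∂P/∂n| = 1000 Pa / 303000 m = 3.30×10⁻³ Pa/m
Geostrophic balance (pressure-gradient force = Coriolis force):
V_g = (1/(fρ)) |∂P/∂n| = 3.30×10⁻³ / (1.41×10⁻⁴ × 1.14) = 20.6 m/s
Converting: 20.6 m/s × 1.944 = 40.0 knots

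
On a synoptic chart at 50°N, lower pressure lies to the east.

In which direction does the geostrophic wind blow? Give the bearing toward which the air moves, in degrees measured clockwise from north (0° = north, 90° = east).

180°

The pressure-gradient force points toward the east (bearing 090°).
Geostrophic balance: in the Northern Hemisphere the Coriolis force deflects motion to the right, so the geostrophic wind blows 90° to the right of the pressure-gradient force (low pressure on the left).
Rotating 090° by 90° clockwise gives 180° — the wind blows toward the south.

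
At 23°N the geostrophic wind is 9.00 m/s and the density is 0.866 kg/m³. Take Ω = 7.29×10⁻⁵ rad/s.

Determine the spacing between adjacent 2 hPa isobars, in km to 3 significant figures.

Coriolis parameter at 23°N:
f = 2Ω sin φ = 2 × 7.29×10⁻⁵ × sin 23° = 5.70×10⁻⁵ s⁻¹
Geostrophic balance rearranged: |∂P/∂n| = f ρ V_g
|∂P/∂n| = 5.70×10⁻⁵ × 0.866 × 9.00 = 4.44×10⁻⁴ Pa/m
Isobar spacing: Δn = ΔP/|∂P/∂n| = 200 Pa / 4.44×10⁻⁴ Pa/m = 450437 m ≈ 450 km

450 km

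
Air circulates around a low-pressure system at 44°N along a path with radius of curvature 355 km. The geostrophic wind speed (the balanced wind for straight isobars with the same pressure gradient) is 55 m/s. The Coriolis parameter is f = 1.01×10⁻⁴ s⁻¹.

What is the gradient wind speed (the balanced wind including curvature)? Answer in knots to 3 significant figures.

Around a low, centrifugal force acts outward with Coriolis, so pressure-gradient force balances both:
(1/ρ)|∂P/∂n| = fV + V²/R  →  V² + fR·V − fR·V_g = 0
With fR = 1.01×10⁻⁴ × 355×10³ m = 35.9 m/s:
V = [−fR + √((fR)² + 4 fR V_g)]/2 = [−35.9 + √(35.9² + 4×35.9×55)]/2 = 30 m/s
Subgeostrophic (V < V_g = 55 m/s), as expected around a low.
Converting: 30 m/s × 1.944 = 58.2 knots

58.2 knots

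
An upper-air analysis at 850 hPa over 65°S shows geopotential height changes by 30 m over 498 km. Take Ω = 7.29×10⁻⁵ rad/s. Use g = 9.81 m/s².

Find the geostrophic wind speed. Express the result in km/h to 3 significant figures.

16.1 km/h

Coriolis parameter at 65°S:
f = 2Ω sin φ = 2 × 7.29×10⁻⁵ × sin 65° = 1.32×10⁻⁴ s⁻¹
Height gradient: |∂Z/∂n| = 30 m / 498000 m = 6.02×10⁻⁵
On a pressure surface, geostrophic balance gives V_g = (g/f)|∂Z/∂n|:
V_g = 9.81 × 6.02×10⁻⁵ / 1.32×10⁻⁴ = 4.47 m/s
Converting: 4.47 m/s × 3.6 = 16.1 km/h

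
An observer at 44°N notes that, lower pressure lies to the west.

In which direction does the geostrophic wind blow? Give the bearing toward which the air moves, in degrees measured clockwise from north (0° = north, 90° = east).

000°

The pressure-gradient force points toward the west (bearing 270°).
Geostrophic balance: in the Northern Hemisphere the Coriolis force deflects motion to the right, so the geostrophic wind blows 90° to the right of the pressure-gradient force (low pressure on the left).
Rotating 270° by 90° clockwise gives 000° — the wind blows toward the north.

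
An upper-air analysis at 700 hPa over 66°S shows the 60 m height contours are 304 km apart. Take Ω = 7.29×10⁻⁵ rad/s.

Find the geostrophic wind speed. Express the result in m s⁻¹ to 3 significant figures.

Coriolis parameter at 66°S:
f = 2Ω sin φ = 2 × 7.29×10⁻⁵ × sin 66° = 1.33×10⁻⁴ s⁻¹
Height gradient: |∂Z/∂n| = 60 m / 304000 m = 1.97×10⁻⁴
On a pressure surface, geostrophic balance gives V_g = (g/f)|∂Z/∂n|:
V_g = 9.81 × 1.97×10⁻⁴ / 1.33×10⁻⁴ = 14.5 m/s

14.5 m s⁻¹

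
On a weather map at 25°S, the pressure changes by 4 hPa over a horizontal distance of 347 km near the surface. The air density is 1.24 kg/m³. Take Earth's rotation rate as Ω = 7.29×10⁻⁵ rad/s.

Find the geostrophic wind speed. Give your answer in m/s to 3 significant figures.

15.1 m/s

Coriolis parameter at 25°S:
f = 2Ω sin φ = 2 × 7.29×10⁻⁵ × sin 25° = 6.16×10⁻⁵ s⁻¹
Pressure gradient: |∂P/∂n| = 400 Pa / 347000 m = 1.15×10⁻³ Pa/m
Geostrophic balance (pressure-gradient force = Coriolis force):
V_g = (1/(fρ)) |∂P/∂n| = 1.15×10⁻³ / (6.16×10⁻⁵ × 1.24) = 15.1 m/s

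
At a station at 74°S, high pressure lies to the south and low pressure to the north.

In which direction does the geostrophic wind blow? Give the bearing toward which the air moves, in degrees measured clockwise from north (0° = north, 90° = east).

270°

The pressure-gradient force points toward the north (bearing 000°).
Geostrophic balance: in the Southern Hemisphere the Coriolis force deflects motion to the left, so the geostrophic wind blows 90° to the left of the pressure-gradient force (low pressure on the right).
Rotating 000° by 90° counterclockwise gives 270° — the wind blows toward the west.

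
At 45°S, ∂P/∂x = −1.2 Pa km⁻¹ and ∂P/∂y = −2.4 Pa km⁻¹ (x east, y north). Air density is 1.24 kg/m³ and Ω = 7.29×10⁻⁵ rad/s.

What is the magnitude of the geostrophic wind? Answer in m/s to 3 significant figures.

Coriolis parameter at 45°S:
f = 2Ω sin φ = 2 × 7.29×10⁻⁵ × sin 45° = 1.03×10⁻⁴ s⁻¹
In the Southern Hemisphere f is negative: f = −1.03×10⁻⁴ s⁻¹.
Component geostrophic relations (x east, y north):
u_g = −(1/(fρ)) ∂P/∂y,  v_g = (1/(fρ)) ∂P/∂x
u_g = −(−2.4×10⁻³)/(−1.03×10⁻⁴ × 1.24) = −18.8 m/s;  v_g = (−1.2×10⁻³)/(−1.03×10⁻⁴ × 1.24) = 9.39 m/s
|V_g| = √(u_g² + v_g²) = 21.0 m/s

21.0 m/s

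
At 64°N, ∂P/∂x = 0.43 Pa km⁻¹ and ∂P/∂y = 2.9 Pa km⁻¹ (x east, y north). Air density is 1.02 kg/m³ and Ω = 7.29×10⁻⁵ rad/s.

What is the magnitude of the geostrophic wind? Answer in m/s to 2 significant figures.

Coriolis parameter at 64°N:
f = 2Ω sin φ = 2 × 7.29×10⁻⁵ × sin 64° = 1.31×10⁻⁴ s⁻¹
Component geostrophic relations (x east, y north):
u_g = −(1/(fρ)) ∂P/∂y,  v_g = (1/(fρ)) ∂P/∂x
u_g = −(2.9×10⁻³)/(1.31×10⁻⁴ × 1.02) = −21.7 m/s;  v_g = (0.43×10⁻³)/(1.31×10⁻⁴ × 1.02) = 3.22 m/s
|V_g| = √(u_g² + v_g²) = 21.9 m/s

22 m/s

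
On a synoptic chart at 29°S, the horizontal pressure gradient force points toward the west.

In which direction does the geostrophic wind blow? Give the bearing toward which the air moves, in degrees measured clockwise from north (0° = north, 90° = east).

180°

The pressure-gradient force points toward the west (bearing 270°).
Geostrophic balance: in the Southern Hemisphere the Coriolis force deflects motion to the left, so the geostrophic wind blows 90° to the left of the pressure-gradient force (low pressure on the right).
Rotating 270° by 90° counterclockwise gives 180° — the wind blows toward the south.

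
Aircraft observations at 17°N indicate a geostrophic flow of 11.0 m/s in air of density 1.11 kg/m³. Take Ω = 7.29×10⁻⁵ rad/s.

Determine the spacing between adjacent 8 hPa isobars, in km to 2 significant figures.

Coriolis parameter at 17°N:
f = 2Ω sin φ = 2 × 7.29×10⁻⁵ × sin 17° = 4.26×10⁻⁵ s⁻¹
Geostrophic balance rearranged: |∂P/∂n| = f ρ V_g
|∂P/∂n| = 4.26×10⁻⁵ × 1.11 × 11.0 = 5.20×10⁻⁴ Pa/m
Isobar spacing: Δn = ΔP/|∂P/∂n| = 800 Pa / 5.20×10⁻⁴ Pa/m = 1537027 m ≈ 1500 km

1500 km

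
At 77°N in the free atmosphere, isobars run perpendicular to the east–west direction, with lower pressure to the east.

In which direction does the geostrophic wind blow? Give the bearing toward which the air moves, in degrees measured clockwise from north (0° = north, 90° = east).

The pressure-gradient force points toward the east (bearing 090°).
Geostrophic balance: in the Northern Hemisphere the Coriolis force deflects motion to the right, so the geostrophic wind blows 90° to the right of the pressure-gradient force (low pressure on the left).
Rotating 090° by 90° clockwise gives 180° — the wind blows toward the south.

180°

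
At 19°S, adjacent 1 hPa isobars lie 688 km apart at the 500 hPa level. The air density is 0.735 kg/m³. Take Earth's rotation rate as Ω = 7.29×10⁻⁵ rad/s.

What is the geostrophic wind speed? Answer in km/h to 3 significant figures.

Coriolis parameter at 19°S:
f = 2Ω sin φ = 2 × 7.29×10⁻⁵ × sin 19° = 4.75×10⁻⁵ s⁻¹
Pressure gradient: |∂P/∂n| = 100 Pa / 688000 m = 1.45×10⁻⁴ Pa/m
Geostrophic balance (pressure-gradient force = Coriolis force):
V_g = (1/(fρ)) |∂P/∂n| = 1.45×10⁻⁴ / (4.75×10⁻⁵ × 0.735) = 4.17 m/s
Converting: 4.17 m/s × 3.6 = 15.0 km/h

15.0 km/h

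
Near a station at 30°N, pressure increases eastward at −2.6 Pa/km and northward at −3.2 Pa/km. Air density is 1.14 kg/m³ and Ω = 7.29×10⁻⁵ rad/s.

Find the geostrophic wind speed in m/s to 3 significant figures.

49.6 m/s

Coriolis parameter at 30°N:
f = 2Ω sin φ = 2 × 7.29×10⁻⁵ × sin 30° = 7.29×10⁻⁵ s⁻¹
Component geostrophic relations (x east, y north):
u_g = −(1/(fρ)) ∂P/∂y,  v_g = (1/(fρ)) ∂P/∂x
u_g = −(−3.2×10⁻³)/(7.29×10⁻⁵ × 1.14) = 38.5 m/s;  v_g = (−2.6×10⁻³)/(7.29×10⁻⁵ × 1.14) = −31.3 m/s
|V_g| = √(u_g² + v_g²) = 49.6 m/s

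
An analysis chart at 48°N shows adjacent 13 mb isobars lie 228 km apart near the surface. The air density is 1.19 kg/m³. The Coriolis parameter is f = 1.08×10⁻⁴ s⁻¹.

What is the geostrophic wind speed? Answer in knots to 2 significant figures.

86 knots

Pressure gradient: |∂P/∂n| = 1300 Pa / 228000 m = 5.70×10⁻³ Pa/m
Geostrophic balance (pressure-gradient force = Coriolis force):
V_g = (1/(fρ)) |∂P/∂n| = 5.70×10⁻³ / (1.08×10⁻⁴ × 1.19) = 44.4 m/s
Converting: 44.4 m/s × 1.944 = 86 knots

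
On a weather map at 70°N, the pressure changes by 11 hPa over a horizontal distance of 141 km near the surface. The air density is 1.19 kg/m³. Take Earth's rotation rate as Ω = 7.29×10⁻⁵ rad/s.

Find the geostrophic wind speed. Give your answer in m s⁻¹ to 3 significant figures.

Coriolis parameter at 70°N:
f = 2Ω sin φ = 2 × 7.29×10⁻⁵ × sin 70° = 1.37×10⁻⁴ s⁻¹
Pressure gradient: |∂P/∂n| = 1100 Pa / 141000 m = 7.80×10⁻³ Pa/m
Geostrophic balance (pressure-gradient force = Coriolis force):
V_g = (1/(fρ)) |∂P/∂n| = 7.80×10⁻³ / (1.37×10⁻⁴ × 1.19) = 47.9 m/s

47.9 m s⁻¹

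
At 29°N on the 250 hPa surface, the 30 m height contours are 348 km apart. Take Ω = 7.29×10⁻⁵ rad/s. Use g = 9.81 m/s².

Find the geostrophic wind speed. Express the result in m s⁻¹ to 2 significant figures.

12 m s⁻¹

Coriolis parameter at 29°N:
f = 2Ω sin φ = 2 × 7.29×10⁻⁵ × sin 29° = 7.07×10⁻⁵ s⁻¹
Height gradient: |∂Z/∂n| = 30 m / 348000 m = 8.62×10⁻⁵
On a pressure surface, geostrophic balance gives V_g = (g/f)|∂Z/∂n|:
V_g = 9.81 × 8.62×10⁻⁵ / 7.07×10⁻⁵ = 12.0 m/s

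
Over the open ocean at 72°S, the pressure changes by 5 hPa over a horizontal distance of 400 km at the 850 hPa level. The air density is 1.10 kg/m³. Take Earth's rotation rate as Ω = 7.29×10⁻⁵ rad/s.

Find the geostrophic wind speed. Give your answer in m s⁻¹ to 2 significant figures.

Coriolis parameter at 72°S:
f = 2Ω sin φ = 2 × 7.29×10⁻⁵ × sin 72° = 1.39×10⁻⁴ s⁻¹
Pressure gradient: |∂P/∂n| = 500 Pa / 400000 m = 1.25×10⁻³ Pa/m
Geostrophic balance (pressure-gradient force = Coriolis force):
V_g = (1/(fρ)) |∂P/∂n| = 1.25×10⁻³ / (1.39×10⁻⁴ × 1.10) = 8.20 m/s

8.2 m s⁻¹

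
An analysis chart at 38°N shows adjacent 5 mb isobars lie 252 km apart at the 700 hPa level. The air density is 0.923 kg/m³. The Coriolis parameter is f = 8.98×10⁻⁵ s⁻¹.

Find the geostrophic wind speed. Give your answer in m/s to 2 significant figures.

24 m/s

Pressure gradient: |∂P/∂n| = 500 Pa / 252000 m = 1.98×10⁻³ Pa/m
Geostrophic balance (pressure-gradient force = Coriolis force):
V_g = (1/(fρ)) |∂P/∂n| = 1.98×10⁻³ / (8.98×10⁻⁵ × 0.923) = 23.9 m/s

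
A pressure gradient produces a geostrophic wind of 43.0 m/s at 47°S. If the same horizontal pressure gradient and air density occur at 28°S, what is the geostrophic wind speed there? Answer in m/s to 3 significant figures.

67.0 m/s

With the same pressure gradient and density, V_g ∝ 1/f ∝ 1/sin φ.
V₂ = V₁ · sin φ₁ / sin φ₂ = 43.0 × sin 47° / sin 28°
V₂ = 43.0 × 0.7314/0.4695 = 67.0 m/s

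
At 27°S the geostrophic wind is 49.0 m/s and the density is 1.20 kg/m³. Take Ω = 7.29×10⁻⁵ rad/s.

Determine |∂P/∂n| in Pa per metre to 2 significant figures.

Coriolis parameter at 27°S:
f = 2Ω sin φ = 2 × 7.29×10⁻⁵ × sin 27° = 6.62×10⁻⁵ s⁻¹
Geostrophic balance rearranged: |∂P/∂n| = f ρ V_g
|∂P/∂n| = 6.62×10⁻⁵ × 1.20 × 49.0 = 3.89×10⁻³ Pa/m

3.9×10⁻³ Pa/m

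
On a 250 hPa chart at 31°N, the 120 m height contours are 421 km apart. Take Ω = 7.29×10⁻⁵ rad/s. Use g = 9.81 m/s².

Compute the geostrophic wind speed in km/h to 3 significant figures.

Coriolis parameter at 31°N:
f = 2Ω sin φ = 2 × 7.29×10⁻⁵ × sin 31° = 7.51×10⁻⁵ s⁻¹
Height gradient: |∂Z/∂n| = 120 m / 421000 m = 2.85×10⁻⁴
On a pressure surface, geostrophic balance gives V_g = (g/f)|∂Z/∂n|:
V_g = 9.81 × 2.85×10⁻⁴ / 7.51×10⁻⁵ = 37.2 m/s
Converting: 37.2 m/s × 3.6 = 134 km/h

134 km/h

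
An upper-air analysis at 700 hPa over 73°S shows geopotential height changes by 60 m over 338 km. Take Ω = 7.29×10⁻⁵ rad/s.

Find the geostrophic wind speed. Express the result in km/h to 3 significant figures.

45.0 km/h

Coriolis parameter at 73°S:
f = 2Ω sin φ = 2 × 7.29×10⁻⁵ × sin 73° = 1.39×10⁻⁴ s⁻¹
Height gradient: |∂Z/∂n| = 60 m / 338000 m = 1.78×10⁻⁴
On a pressure surface, geostrophic balance gives V_g = (g/f)|∂Z/∂n|:
V_g = 9.81 × 1.78×10⁻⁴ / 1.39×10⁻⁴ = 12.5 m/s
Converting: 12.5 m/s × 3.6 = 45.0 km/h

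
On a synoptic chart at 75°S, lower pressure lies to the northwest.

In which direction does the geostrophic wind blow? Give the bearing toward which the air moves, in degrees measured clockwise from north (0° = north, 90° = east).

225°

The pressure-gradient force points toward the northwest (bearing 315°).
Geostrophic balance: in the Southern Hemisphere the Coriolis force deflects motion to the left, so the geostrophic wind blows 90° to the left of the pressure-gradient force (low pressure on the right).
Rotating 315° by 90° counterclockwise gives 225° — the wind blows toward the southwest.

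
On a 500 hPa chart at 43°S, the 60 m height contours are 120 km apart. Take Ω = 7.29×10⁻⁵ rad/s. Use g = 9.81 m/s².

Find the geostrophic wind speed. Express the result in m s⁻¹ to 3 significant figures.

49.3 m s⁻¹

Coriolis parameter at 43°S:
f = 2Ω sin φ = 2 × 7.29×10⁻⁵ × sin 43° = 9.94×10⁻⁵ s⁻¹
Height gradient: |∂Z/∂n| = 60 m / 120000 m = 5.00×10⁻⁴
On a pressure surface, geostrophic balance gives V_g = (g/f)|∂Z/∂n|:
V_g = 9.81 × 5.00×10⁻⁴ / 9.94×10⁻⁵ = 49.3 m/s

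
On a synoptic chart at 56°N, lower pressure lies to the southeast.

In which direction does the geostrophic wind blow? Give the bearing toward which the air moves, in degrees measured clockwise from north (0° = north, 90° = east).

225°

The pressure-gradient force points toward the southeast (bearing 135°).
Geostrophic balance: in the Northern Hemisphere the Coriolis force deflects motion to the right, so the geostrophic wind blows 90° to the right of the pressure-gradient force (low pressure on the left).
Rotating 135° by 90° clockwise gives 225° — the wind blows toward the southwest.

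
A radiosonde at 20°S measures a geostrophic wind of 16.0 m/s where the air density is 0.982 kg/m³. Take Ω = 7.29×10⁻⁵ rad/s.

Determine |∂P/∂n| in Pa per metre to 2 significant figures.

7.8×10⁻⁴ Pa/m

Coriolis parameter at 20°S:
f = 2Ω sin φ = 2 × 7.29×10⁻⁵ × sin 20° = 4.99×10⁻⁵ s⁻¹
Geostrophic balance rearranged: |∂P/∂n| = f ρ V_g
|∂P/∂n| = 4.99×10⁻⁵ × 0.982 × 16.0 = 7.84×10⁻⁴ Pa/m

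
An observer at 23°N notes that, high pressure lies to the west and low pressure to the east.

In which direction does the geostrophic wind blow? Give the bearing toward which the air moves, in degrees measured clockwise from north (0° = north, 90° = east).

The pressure-gradient force points toward the east (bearing 090°).
Geostrophic balance: in the Northern Hemisphere the Coriolis force deflects motion to the right, so the geostrophic wind blows 90° to the right of the pressure-gradient force (low pressure on the left).
Rotating 090° by 90° clockwise gives 180° — the wind blows toward the south.

180°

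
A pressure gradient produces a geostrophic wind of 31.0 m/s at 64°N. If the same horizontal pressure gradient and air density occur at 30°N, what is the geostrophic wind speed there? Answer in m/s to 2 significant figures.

With the same pressure gradient and density, V_g ∝ 1/f ∝ 1/sin φ.
V₂ = V₁ · sin φ₁ / sin φ₂ = 31.0 × sin 64° / sin 30°
V₂ = 31.0 × 0.8988/0.5000 = 56 m/s

56 m/s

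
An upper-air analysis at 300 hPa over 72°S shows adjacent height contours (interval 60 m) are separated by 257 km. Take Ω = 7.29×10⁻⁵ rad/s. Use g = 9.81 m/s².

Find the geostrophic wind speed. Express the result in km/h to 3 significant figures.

Coriolis parameter at 72°S:
f = 2Ω sin φ = 2 × 7.29×10⁻⁵ × sin 72° = 1.39×10⁻⁴ s⁻¹
Height gradient: |∂Z/∂n| = 60 m / 257000 m = 2.33×10⁻⁴
On a pressure surface, geostrophic balance gives V_g = (g/f)|∂Z/∂n|:
V_g = 9.81 × 2.33×10⁻⁴ / 1.39×10⁻⁴ = 16.5 m/s
Converting: 16.5 m/s × 3.6 = 59.5 km/h

59.5 km/h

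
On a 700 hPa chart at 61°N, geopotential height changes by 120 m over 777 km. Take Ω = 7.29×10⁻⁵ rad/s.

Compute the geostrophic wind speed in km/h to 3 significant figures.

42.8 km/h

Coriolis parameter at 61°N:
f = 2Ω sin φ = 2 × 7.29×10⁻⁵ × sin 61° = 1.28×10⁻⁴ s⁻¹
Height gradient: |∂Z/∂n| = 120 m / 777000 m = 1.54×10⁻⁴
On a pressure surface, geostrophic balance gives V_g = (g/f)|∂Z/∂n|:
V_g = 9.81 × 1.54×10⁻⁴ / 1.28×10⁻⁴ = 11.9 m/s
Converting: 11.9 m/s × 3.6 = 42.8 km/h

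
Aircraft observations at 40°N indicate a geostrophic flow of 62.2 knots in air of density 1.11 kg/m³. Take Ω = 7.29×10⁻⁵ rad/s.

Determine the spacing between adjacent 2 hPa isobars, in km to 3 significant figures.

60.1 km

Coriolis parameter at 40°N:
f = 2Ω sin φ = 2 × 7.29×10⁻⁵ × sin 40° = 9.37×10⁻⁵ s⁻¹
Wind speed in SI: 62.2 knots = 32.0 m/s
Geostrophic balance rearranged: |∂P/∂n| = f ρ V_g
|∂P/∂n| = 9.37×10⁻⁵ × 1.11 × 32.0 = 3.33×10⁻³ Pa/m
Isobar spacing: Δn = ΔP/|∂P/∂n| = 200 Pa / 3.33×10⁻³ Pa/m = 60083 m ≈ 60.1 km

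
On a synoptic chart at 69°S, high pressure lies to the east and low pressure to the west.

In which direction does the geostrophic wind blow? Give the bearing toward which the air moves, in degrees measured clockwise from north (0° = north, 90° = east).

The pressure-gradient force points toward the west (bearing 270°).
Geostrophic balance: in the Southern Hemisphere the Coriolis force deflects motion to the left, so the geostrophic wind blows 90° to the left of the pressure-gradient force (low pressure on the right).
Rotating 270° by 90° counterclockwise gives 180° — the wind blows toward the south.

180°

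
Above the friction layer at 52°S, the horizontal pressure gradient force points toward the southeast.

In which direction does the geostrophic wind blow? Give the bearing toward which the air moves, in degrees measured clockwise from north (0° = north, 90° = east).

The pressure-gradient force points toward the southeast (bearing 135°).
Geostrophic balance: in the Southern Hemisphere the Coriolis force deflects motion to the left, so the geostrophic wind blows 90° to the left of the pressure-gradient force (low pressure on the right).
Rotating 135° by 90° counterclockwise gives 045° — the wind blows toward the northeast.

045°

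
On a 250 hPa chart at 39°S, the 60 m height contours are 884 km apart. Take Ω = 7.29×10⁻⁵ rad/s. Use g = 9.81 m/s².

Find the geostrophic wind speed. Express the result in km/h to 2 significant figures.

26 km/h

Coriolis parameter at 39°S:
f = 2Ω sin φ = 2 × 7.29×10⁻⁵ × sin 39° = 9.18×10⁻⁵ s⁻¹
Height gradient: |∂Z/∂n| = 60 m / 884000 m = 6.79×10⁻⁵
On a pressure surface, geostrophic balance gives V_g = (g/f)|∂Z/∂n|:
V_g = 9.81 × 6.79×10⁻⁵ / 9.18×10⁻⁵ = 7.26 m/s
Converting: 7.26 m/s × 3.6 = 26 km/h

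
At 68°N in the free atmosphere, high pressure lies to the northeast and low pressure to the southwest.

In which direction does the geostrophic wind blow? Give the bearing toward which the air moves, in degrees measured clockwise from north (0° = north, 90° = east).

The pressure-gradient force points toward the southwest (bearing 225°).
Geostrophic balance: in the Northern Hemisphere the Coriolis force deflects motion to the right, so the geostrophic wind blows 90° to the right of the pressure-gradient force (low pressure on the left).
Rotating 225° by 90° clockwise gives 315° — the wind blows toward the northwest.

315°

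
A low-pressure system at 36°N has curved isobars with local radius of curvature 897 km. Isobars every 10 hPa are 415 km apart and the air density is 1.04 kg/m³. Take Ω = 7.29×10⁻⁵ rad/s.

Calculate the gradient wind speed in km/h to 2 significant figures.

76 km/h

Coriolis parameter at 36°N:
f = 2Ω sin φ = 2 × 7.29×10⁻⁵ × sin 36° = 8.57×10⁻⁵ s⁻¹
Pressure gradient: |∂P/∂n| = 1000 Pa / 415000 m = 2.41×10⁻³ Pa/m
Geostrophic speed: V_g = |∂P/∂n|/(fρ) = 2.41×10⁻³/(8.57×10⁻⁵ × 1.04) = 27.0 m/s
Around a low, centrifugal force acts outward with Coriolis, so pressure-gradient force balances both:
(1/ρ)|∂P/∂n| = fV + V²/R  →  V² + fR·V − fR·V_g = 0
With fR = 8.57×10⁻⁵ × 897×10³ m = 76.9 m/s:
V = [−fR + √((fR)² + 4 fR V_g)]/2 = [−76.9 + √(76.9² + 4×76.9×27)]/2 = 21.2 m/s
Subgeostrophic (V < V_g = 27 m/s), as expected around a low.
Converting: 21.2 m/s × 3.6 = 76 km/h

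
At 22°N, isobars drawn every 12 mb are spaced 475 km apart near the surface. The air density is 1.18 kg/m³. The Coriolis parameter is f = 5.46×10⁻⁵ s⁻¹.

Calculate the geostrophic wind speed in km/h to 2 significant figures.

Pressure gradient: |∂P/∂n| = 1200 Pa / 475000 m = 2.53×10⁻³ Pa/m
Geostrophic balance (pressure-gradient force = Coriolis force):
V_g = (1/(fρ)) |∂P/∂n| = 2.53×10⁻³ / (5.46×10⁻⁵ × 1.18) = 39.2 m/s
Converting: 39.2 m/s × 3.6 = 140 km/h

140 km/h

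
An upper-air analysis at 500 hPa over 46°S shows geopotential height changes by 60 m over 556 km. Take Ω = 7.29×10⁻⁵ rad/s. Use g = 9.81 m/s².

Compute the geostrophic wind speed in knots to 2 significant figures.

Coriolis parameter at 46°S:
f = 2Ω sin φ = 2 × 7.29×10⁻⁵ × sin 46° = 1.05×10⁻⁴ s⁻¹
Height gradient: |∂Z/∂n| = 60 m / 556000 m = 1.08×10⁻⁴
On a pressure surface, geostrophic balance gives V_g = (g/f)|∂Z/∂n|:
V_g = 9.81 × 1.08×10⁻⁴ / 1.05×10⁻⁴ = 10.1 m/s
Converting: 10.1 m/s × 1.944 = 20 knots

20 knots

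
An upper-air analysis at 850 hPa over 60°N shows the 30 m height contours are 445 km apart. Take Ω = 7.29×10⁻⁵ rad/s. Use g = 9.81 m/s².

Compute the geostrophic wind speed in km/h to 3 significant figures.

18.9 km/h

Coriolis parameter at 60°N:
f = 2Ω sin φ = 2 × 7.29×10⁻⁵ × sin 60° = 1.26×10⁻⁴ s⁻¹
Height gradient: |∂Z/∂n| = 30 m / 445000 m = 6.74×10⁻⁵
On a pressure surface, geostrophic balance gives V_g = (g/f)|∂Z/∂n|:
V_g = 9.81 × 6.74×10⁻⁵ / 1.26×10⁻⁴ = 5.24 m/s
Converting: 5.24 m/s × 3.6 = 18.9 km/h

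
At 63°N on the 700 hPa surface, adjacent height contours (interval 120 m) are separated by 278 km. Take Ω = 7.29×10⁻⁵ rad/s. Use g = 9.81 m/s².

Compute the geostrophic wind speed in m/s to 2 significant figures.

Coriolis parameter at 63°N:
f = 2Ω sin φ = 2 × 7.29×10⁻⁵ × sin 63° = 1.30×10⁻⁴ s⁻¹
Height gradient: |∂Z/∂n| = 120 m / 278000 m = 4.32×10⁻⁴
On a pressure surface, geostrophic balance gives V_g = (g/f)|∂Z/∂n|:
V_g = 9.81 × 4.32×10⁻⁴ / 1.30×10⁻⁴ = 32.6 m/s

33 m/s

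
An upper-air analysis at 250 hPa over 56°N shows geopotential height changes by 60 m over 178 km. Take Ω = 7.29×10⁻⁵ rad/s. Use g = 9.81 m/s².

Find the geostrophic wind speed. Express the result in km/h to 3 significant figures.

Coriolis parameter at 56°N:
f = 2Ω sin φ = 2 × 7.29×10⁻⁵ × sin 56° = 1.21×10⁻⁴ s⁻¹
Height gradient: |∂Z/∂n| = 60 m / 178000 m = 3.37×10⁻⁴
On a pressure surface, geostrophic balance gives V_g = (g/f)|∂Z/∂n|:
V_g = 9.81 × 3.37×10⁻⁴ / 1.21×10⁻⁴ = 27.4 m/s
Converting: 27.4 m/s × 3.6 = 98.5 km/h

98.5 km/h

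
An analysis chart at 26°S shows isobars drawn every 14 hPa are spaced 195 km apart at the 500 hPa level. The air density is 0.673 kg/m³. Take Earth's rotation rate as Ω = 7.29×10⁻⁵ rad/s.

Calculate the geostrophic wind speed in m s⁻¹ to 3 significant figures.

167 m s⁻¹

Coriolis parameter at 26°S:
f = 2Ω sin φ = 2 × 7.29×10⁻⁵ × sin 26° = 6.39×10⁻⁵ s⁻¹
Pressure gradient: |∂P/∂n| = 1400 Pa / 195000 m = 7.18×10⁻³ Pa/m
Geostrophic balance (pressure-gradient force = Coriolis force):
V_g = (1/(fρ)) |∂P/∂n| = 7.18×10⁻³ / (6.39×10⁻⁵ × 0.673) = 167 m/s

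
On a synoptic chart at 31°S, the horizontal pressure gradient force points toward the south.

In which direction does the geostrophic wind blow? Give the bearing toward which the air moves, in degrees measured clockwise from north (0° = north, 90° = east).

The pressure-gradient force points toward the south (bearing 180°).
Geostrophic balance: in the Southern Hemisphere the Coriolis force deflects motion to the left, so the geostrophic wind blows 90° to the left of the pressure-gradient force (low pressure on the right).
Rotating 180° by 90° counterclockwise gives 090° — the wind blows toward the east.

090°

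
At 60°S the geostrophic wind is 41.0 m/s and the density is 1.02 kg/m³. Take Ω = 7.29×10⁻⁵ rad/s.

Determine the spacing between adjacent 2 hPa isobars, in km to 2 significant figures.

Coriolis parameter at 60°S:
f = 2Ω sin φ = 2 × 7.29×10⁻⁵ × sin 60° = 1.26×10⁻⁴ s⁻¹
Geostrophic balance rearranged: |∂P/∂n| = f ρ V_g
|∂P/∂n| = 1.26×10⁻⁴ × 1.02 × 41.0 = 5.28×10⁻³ Pa/m
Isobar spacing: Δn = ΔP/|∂P/∂n| = 200 Pa / 5.28×10⁻³ Pa/m = 37875 m ≈ 38 km

38 km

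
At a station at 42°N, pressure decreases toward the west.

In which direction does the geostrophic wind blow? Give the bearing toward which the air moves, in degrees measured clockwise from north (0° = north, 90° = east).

The pressure-gradient force points toward the west (bearing 270°).
Geostrophic balance: in the Northern Hemisphere the Coriolis force deflects motion to the right, so the geostrophic wind blows 90° to the right of the pressure-gradient force (low pressure on the left).
Rotating 270° by 90° clockwise gives 000° — the wind blows toward the north.

000°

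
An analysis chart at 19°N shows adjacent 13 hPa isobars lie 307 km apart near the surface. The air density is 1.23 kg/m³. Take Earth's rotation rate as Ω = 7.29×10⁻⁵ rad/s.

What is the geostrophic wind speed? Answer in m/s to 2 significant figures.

Coriolis parameter at 19°N:
f = 2Ω sin φ = 2 × 7.29×10⁻⁵ × sin 19° = 4.75×10⁻⁵ s⁻¹
Pressure gradient: |∂P/∂n| = 1300 Pa / 307000 m = 4.23×10⁻³ Pa/m
Geostrophic balance (pressure-gradient force = Coriolis force):
V_g = (1/(fρ)) |∂P/∂n| = 4.23×10⁻³ / (4.75×10⁻⁵ × 1.23) = 72.5 m/s

73 m/s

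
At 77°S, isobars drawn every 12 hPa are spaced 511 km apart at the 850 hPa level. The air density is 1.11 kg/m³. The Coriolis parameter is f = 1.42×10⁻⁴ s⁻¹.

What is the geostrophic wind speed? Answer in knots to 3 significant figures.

Pressure gradient: |∂P/∂n| = 1200 Pa / 511000 m = 2.35×10⁻³ Pa/m
Geostrophic balance (pressure-gradient force = Coriolis force):
V_g = (1/(fρ)) |∂P/∂n| = 2.35×10⁻³ / (1.42×10⁻⁴ × 1.11) = 14.9 m/s
Converting: 14.9 m/s × 1.944 = 29.0 knots

29.0 knots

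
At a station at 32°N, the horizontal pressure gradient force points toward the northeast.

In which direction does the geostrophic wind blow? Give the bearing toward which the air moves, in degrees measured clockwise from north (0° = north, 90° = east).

135°

The pressure-gradient force points toward the northeast (bearing 045°).
Geostrophic balance: in the Northern Hemisphere the Coriolis force deflects motion to the right, so the geostrophic wind blows 90° to the right of the pressure-gradient force (low pressure on the left).
Rotating 045° by 90° clockwise gives 135° — the wind blows toward the southeast.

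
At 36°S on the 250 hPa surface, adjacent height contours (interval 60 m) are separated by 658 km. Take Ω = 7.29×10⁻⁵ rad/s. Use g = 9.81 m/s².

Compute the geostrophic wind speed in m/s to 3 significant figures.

Coriolis parameter at 36°S:
f = 2Ω sin φ = 2 × 7.29×10⁻⁵ × sin 36° = 8.57×10⁻⁵ s⁻¹
Height gradient: |∂Z/∂n| = 60 m / 658000 m = 9.12×10⁻⁵
On a pressure surface, geostrophic balance gives V_g = (g/f)|∂Z/∂n|:
V_g = 9.81 × 9.12×10⁻⁵ / 8.57×10⁻⁵ = 10.4 m/s

10.4 m/s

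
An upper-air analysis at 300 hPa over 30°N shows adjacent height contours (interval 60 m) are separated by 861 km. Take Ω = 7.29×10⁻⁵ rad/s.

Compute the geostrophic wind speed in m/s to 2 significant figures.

9.4 m/s

Coriolis parameter at 30°N:
f = 2Ω sin φ = 2 × 7.29×10⁻⁵ × sin 30° = 7.29×10⁻⁵ s⁻¹
Height gradient: |∂Z/∂n| = 60 m / 861000 m = 6.97×10⁻⁵
On a pressure surface, geostrophic balance gives V_g = (g/f)|∂Z/∂n|:
V_g = 9.81 × 6.97×10⁻⁵ / 7.29×10⁻⁵ = 9.38 m/s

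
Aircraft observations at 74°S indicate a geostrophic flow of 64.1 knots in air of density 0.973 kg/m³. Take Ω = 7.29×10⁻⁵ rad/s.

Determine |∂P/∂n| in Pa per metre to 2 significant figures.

Coriolis parameter at 74°S:
f = 2Ω sin φ = 2 × 7.29×10⁻⁵ × sin 74° = 1.40×10⁻⁴ s⁻¹
Wind speed in SI: 64.1 knots = 33.0 m/s
Geostrophic balance rearranged: |∂P/∂n| = f ρ V_g
|∂P/∂n| = 1.40×10⁻⁴ × 0.973 × 33.0 = 4.50×10⁻³ Pa/m

4.5×10⁻³ Pa/m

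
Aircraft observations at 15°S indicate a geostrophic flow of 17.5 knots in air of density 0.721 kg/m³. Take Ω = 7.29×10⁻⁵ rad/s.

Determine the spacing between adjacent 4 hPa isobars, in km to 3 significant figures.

1630 km

Coriolis parameter at 15°S:
f = 2Ω sin φ = 2 × 7.29×10⁻⁵ × sin 15° = 3.77×10⁻⁵ s⁻¹
Wind speed in SI: 17.5 knots = 9.00 m/s
Geostrophic balance rearranged: |∂P/∂n| = f ρ V_g
|∂P/∂n| = 3.77×10⁻⁵ × 0.721 × 9.00 = 2.45×10⁻⁴ Pa/m
Isobar spacing: Δn = ΔP/|∂P/∂n| = 400 Pa / 2.45×10⁻⁴ Pa/m = 1633032 m ≈ 1630 km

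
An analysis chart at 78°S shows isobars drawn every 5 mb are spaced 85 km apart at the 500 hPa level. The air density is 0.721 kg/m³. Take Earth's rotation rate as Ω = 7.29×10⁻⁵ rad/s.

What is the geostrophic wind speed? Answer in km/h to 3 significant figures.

206 km/h

Coriolis parameter at 78°S:
f = 2Ω sin φ = 2 × 7.29×10⁻⁵ × sin 78° = 1.43×10⁻⁴ s⁻¹
Pressure gradient: |∂P/∂n| = 500 Pa / 85000 m = 5.88×10⁻³ Pa/m
Geostrophic balance (pressure-gradient force = Coriolis force):
V_g = (1/(fρ)) |∂P/∂n| = 5.88×10⁻³ / (1.43×10⁻⁴ × 0.721) = 57.2 m/s
Converting: 57.2 m/s × 3.6 = 206 km/h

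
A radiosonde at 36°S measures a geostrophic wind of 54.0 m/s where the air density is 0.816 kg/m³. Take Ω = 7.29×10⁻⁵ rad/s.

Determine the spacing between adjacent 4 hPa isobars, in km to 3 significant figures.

Coriolis parameter at 36°S:
f = 2Ω sin φ = 2 × 7.29×10⁻⁵ × sin 36° = 8.57×10⁻⁵ s⁻¹
Geostrophic balance rearranged: |∂P/∂n| = f ρ V_g
|∂P/∂n| = 8.57×10⁻⁵ × 0.816 × 54.0 = 3.78×10⁻³ Pa/m
Isobar spacing: Δn = ΔP/|∂P/∂n| = 400 Pa / 3.78×10⁻³ Pa/m = 105925 m ≈ 106 km

106 km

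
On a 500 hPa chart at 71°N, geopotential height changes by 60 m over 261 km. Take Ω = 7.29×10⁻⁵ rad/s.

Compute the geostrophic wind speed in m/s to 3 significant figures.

16.4 m/s

Coriolis parameter at 71°N:
f = 2Ω sin φ = 2 × 7.29×10⁻⁵ × sin 71° = 1.38×10⁻⁴ s⁻¹
Height gradient: |∂Z/∂n| = 60 m / 261000 m = 2.30×10⁻⁴
On a pressure surface, geostrophic balance gives V_g = (g/f)|∂Z/∂n|:
V_g = 9.81 × 2.30×10⁻⁴ / 1.38×10⁻⁴ = 16.4 m/s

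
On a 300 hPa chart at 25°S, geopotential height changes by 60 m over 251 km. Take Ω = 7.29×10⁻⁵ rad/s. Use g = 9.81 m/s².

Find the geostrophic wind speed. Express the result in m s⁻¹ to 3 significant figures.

38.1 m s⁻¹

Coriolis parameter at 25°S:
f = 2Ω sin φ = 2 × 7.29×10⁻⁵ × sin 25° = 6.16×10⁻⁵ s⁻¹
Height gradient: |∂Z/∂n| = 60 m / 251000 m = 2.39×10⁻⁴
On a pressure surface, geostrophic balance gives V_g = (g/f)|∂Z/∂n|:
V_g = 9.81 × 2.39×10⁻⁴ / 6.16×10⁻⁵ = 38.1 m/s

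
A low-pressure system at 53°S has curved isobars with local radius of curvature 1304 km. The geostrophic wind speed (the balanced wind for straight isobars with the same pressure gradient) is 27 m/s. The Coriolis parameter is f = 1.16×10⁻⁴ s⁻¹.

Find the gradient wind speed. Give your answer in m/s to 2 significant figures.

23 m/s

Around a low, centrifugal force acts outward with Coriolis, so pressure-gradient force balances both:
(1/ρ)|∂P/∂n| = fV + V²/R  →  V² + fR·V − fR·V_g = 0
With fR = 1.16×10⁻⁴ × 1304×10³ m = 151 m/s:
V = [−fR + √((fR)² + 4 fR V_g)]/2 = [−151 + √(151² + 4×151×27)]/2 = 23.4 m/s
Subgeostrophic (V < V_g = 27 m/s), as expected around a low.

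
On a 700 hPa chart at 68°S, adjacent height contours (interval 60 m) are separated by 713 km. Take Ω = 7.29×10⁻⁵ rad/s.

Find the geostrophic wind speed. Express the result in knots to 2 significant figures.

12 knots

Coriolis parameter at 68°S:
f = 2Ω sin φ = 2 × 7.29×10⁻⁵ × sin 68° = 1.35×10⁻⁴ s⁻¹
Height gradient: |∂Z/∂n| = 60 m / 713000 m = 8.42×10⁻⁵
On a pressure surface, geostrophic balance gives V_g = (g/f)|∂Z/∂n|:
V_g = 9.81 × 8.42×10⁻⁵ / 1.35×10⁻⁴ = 6.11 m/s
Converting: 6.11 m/s × 1.944 = 12 knots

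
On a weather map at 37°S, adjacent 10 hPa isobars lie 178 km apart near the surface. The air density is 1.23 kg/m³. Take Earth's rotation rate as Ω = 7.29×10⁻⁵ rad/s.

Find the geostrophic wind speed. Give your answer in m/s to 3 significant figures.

Coriolis parameter at 37°S:
f = 2Ω sin φ = 2 × 7.29×10⁻⁵ × sin 37° = 8.77×10⁻⁵ s⁻¹
Pressure gradient: |∂P/∂n| = 1000 Pa / 178000 m = 5.62×10⁻³ Pa/m
Geostrophic balance (pressure-gradient force = Coriolis force):
V_g = (1/(fρ)) |∂P/∂n| = 5.62×10⁻³ / (8.77×10⁻⁵ × 1.23) = 52.1 m/s

52.1 m/s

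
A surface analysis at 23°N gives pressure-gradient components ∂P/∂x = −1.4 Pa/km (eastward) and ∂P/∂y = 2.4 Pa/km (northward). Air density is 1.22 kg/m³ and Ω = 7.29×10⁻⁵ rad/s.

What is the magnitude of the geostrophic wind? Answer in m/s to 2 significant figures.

Coriolis parameter at 23°N:
f = 2Ω sin φ = 2 × 7.29×10⁻⁵ × sin 23° = 5.70×10⁻⁵ s⁻¹
Component geostrophic relations (x east, y north):
u_g = −(1/(fρ)) ∂P/∂y,  v_g = (1/(fρ)) ∂P/∂x
u_g = −(2.4×10⁻³)/(5.70×10⁻⁵ × 1.22) = −34.5 m/s;  v_g = (−1.4×10⁻³)/(5.70×10⁻⁵ × 1.22) = −20.1 m/s
|V_g| = √(u_g² + v_g²) = 40.0 m/s

40 m/s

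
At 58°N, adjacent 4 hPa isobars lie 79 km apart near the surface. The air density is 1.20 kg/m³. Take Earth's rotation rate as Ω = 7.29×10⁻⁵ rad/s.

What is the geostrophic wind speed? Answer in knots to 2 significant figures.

Coriolis parameter at 58°N:
f = 2Ω sin φ = 2 × 7.29×10⁻⁵ × sin 58° = 1.24×10⁻⁴ s⁻¹
Pressure gradient: |∂P/∂n| = 400 Pa / 79000 m = 5.06×10⁻³ Pa/m
Geostrophic balance (pressure-gradient force = Coriolis force):
V_g = (1/(fρ)) |∂P/∂n| = 5.06×10⁻³ / (1.24×10⁻⁴ × 1.20) = 34.1 m/s
Converting: 34.1 m/s × 1.944 = 66 knots

66 knots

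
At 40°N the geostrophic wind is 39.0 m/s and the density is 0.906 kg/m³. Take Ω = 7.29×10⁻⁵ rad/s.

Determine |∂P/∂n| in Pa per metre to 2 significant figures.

Coriolis parameter at 40°N:
f = 2Ω sin φ = 2 × 7.29×10⁻⁵ × sin 40° = 9.37×10⁻⁵ s⁻¹
Geostrophic balance rearranged: |∂P/∂n| = f ρ V_g
|∂P/∂n| = 9.37×10⁻⁵ × 0.906 × 39.0 = 3.31×10⁻³ Pa/m

3.3×10⁻³ Pa/m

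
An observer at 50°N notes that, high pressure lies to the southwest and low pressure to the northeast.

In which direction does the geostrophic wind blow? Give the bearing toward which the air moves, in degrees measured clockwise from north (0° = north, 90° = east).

135°

The pressure-gradient force points toward the northeast (bearing 045°).
Geostrophic balance: in the Northern Hemisphere the Coriolis force deflects motion to the right, so the geostrophic wind blows 90° to the right of the pressure-gradient force (low pressure on the left).
Rotating 045° by 90° clockwise gives 135° — the wind blows toward the southeast.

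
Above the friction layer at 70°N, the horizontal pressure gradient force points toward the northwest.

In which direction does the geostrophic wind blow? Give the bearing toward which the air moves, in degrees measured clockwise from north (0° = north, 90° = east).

045°

The pressure-gradient force points toward the northwest (bearing 315°).
Geostrophic balance: in the Northern Hemisphere the Coriolis force deflects motion to the right, so the geostrophic wind blows 90° to the right of the pressure-gradient force (low pressure on the left).
Rotating 315° by 90° clockwise gives 045° — the wind blows toward the northeast.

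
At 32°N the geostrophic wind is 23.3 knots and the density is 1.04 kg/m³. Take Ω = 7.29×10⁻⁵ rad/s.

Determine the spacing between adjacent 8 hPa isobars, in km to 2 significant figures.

830 km

Coriolis parameter at 32°N:
f = 2Ω sin φ = 2 × 7.29×10⁻⁵ × sin 32° = 7.73×10⁻⁵ s⁻¹
Wind speed in SI: 23.3 knots = 12.0 m/s
Geostrophic balance rearranged: |∂P/∂n| = f ρ V_g
|∂P/∂n| = 7.73×10⁻⁵ × 1.04 × 12.0 = 9.63×10⁻⁴ Pa/m
Isobar spacing: Δn = ΔP/|∂P/∂n| = 800 Pa / 9.63×10⁻⁴ Pa/m = 830607 m ≈ 830 km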